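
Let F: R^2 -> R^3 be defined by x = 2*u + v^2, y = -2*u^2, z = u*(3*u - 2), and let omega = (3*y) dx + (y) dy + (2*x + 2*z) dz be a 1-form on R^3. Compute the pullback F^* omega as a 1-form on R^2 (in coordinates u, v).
F^* omega = (44*u^3 - 24*u^2 + 12*u*v^2 - 4*v^2) du + (-12*u^2*v) dv

Using F^*(f dg) = (f ∘ F) d(g ∘ F), substitute each coordinate x_i by F_i(u, v) in f_i, and replace dx_i by d F_i = (∂F_i/∂u) du + (∂F_i/∂v) dv.
  For the x component: f_1(F) = -6*u^2; d F_1 = (2) du + (2*v) dv
  For the y component: f_2(F) = -2*u^2; d F_2 = (-4*u) du + (0) dv
  For the z component: f_3(F) = 6*u^2 + 2*v^2; d F_3 = (6*u - 2) du + (0) dv
Combining and collecting du, dv coefficients:
  coeff of du: 44*u^3 - 24*u^2 + 12*u*v^2 - 4*v^2
  coeff of dv: -12*u^2*v
F^* omega = (44*u^3 - 24*u^2 + 12*u*v^2 - 4*v^2) du + (-12*u^2*v) dv.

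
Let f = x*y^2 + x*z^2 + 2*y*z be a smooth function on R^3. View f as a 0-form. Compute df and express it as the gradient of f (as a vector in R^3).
df = (y^2 + z^2) dx + (2*x*y + 2*z) dy + (2*x*z + 2*y) dz; grad f = (y^2 + z^2, 2*x*y + 2*z, 2*x*z + 2*y)

For a 0-form f, d f = (∂f/∂x) dx + (∂f/∂y) dy + (∂f/∂z) dz. The components of the vector representation are exactly the entries of grad f in Cartesian coordinates:
  ∂f/∂x = y^2 + z^2
  ∂f/∂y = 2*x*y + 2*z
  ∂f/∂z = 2*x*z + 2*y.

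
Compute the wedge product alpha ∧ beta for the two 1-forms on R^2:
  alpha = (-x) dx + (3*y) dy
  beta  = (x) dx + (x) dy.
alpha ∧ beta = (-x*(x + 3*y)) dx ∧ dy

Distribute the wedge, using dx_i ∧ dx_j = -dx_j ∧ dx_i and dx_i ∧ dx_i = 0. For each pair (i, j) with i < j, the coefficient of dx_i ∧ dx_j in alpha ∧ beta is (alpha_i * beta_j - alpha_j * beta_i). Collecting: alpha ∧ beta = (-x*(x + 3*y)) dx ∧ dy.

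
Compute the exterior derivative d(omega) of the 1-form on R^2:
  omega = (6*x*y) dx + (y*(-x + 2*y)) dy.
d(omega) = (-6*x - y) dx ∧ dy

For a 1-form omega = sum_i f_i dx_i, the exterior derivative is
  d(omega) = sum_{i < j} (∂f_j/∂x_i - ∂f_i/∂x_j) dx_i ∧ dx_j.
  coefficient of dx ∧ dy: ∂f_2/∂x - ∂f_1/∂y = ∂(y*(-x + 2*y))/∂x - ∂(6*x*y)/∂y = -6*x - y
Assembling: d(omega) = (-6*x - y) dx ∧ dy.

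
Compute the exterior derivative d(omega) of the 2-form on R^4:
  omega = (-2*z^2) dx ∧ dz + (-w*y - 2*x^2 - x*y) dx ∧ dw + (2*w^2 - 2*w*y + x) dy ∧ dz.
d(omega) = (w + x) dx ∧ dy ∧ dw + (1) dx ∧ dy ∧ dz + (4*w - 2*y) dy ∧ dz ∧ dw

For a 2-form omega = sum_{i<j} g_{ij} dx_i ∧ dx_j, the exterior derivative is
  d(omega) = sum_{i<j} d(g_{ij}) ∧ dx_i ∧ dx_j = sum_{i<j, k} (∂g_{ij}/∂x_k) dx_k ∧ dx_i ∧ dx_j.
Expand each term, using dx_k ∧ dx_i ∧ dx_j = sgn(permutation) dx_{(a)} ∧ dx_{(b)} ∧ dx_{(c)} with (a < b < c) sorted:
  d(-w*y - 2*x^2 - x*y) includes (∂/∂y)(-w*y - 2*x^2 - x*y) dy = (-w - x) dy, which multiplied by dx ∧ dw gives (w + x) dx ∧ dy ∧ dw
  d(2*w^2 - 2*w*y + x) includes (∂/∂x)(2*w^2 - 2*w*y + x) dx = (1) dx, which multiplied by dy ∧ dz gives (1) dx ∧ dy ∧ dz
  d(2*w^2 - 2*w*y + x) includes (∂/∂w)(2*w^2 - 2*w*y + x) dw = (4*w - 2*y) dw, which multiplied by dy ∧ dz gives (4*w - 2*y) dy ∧ dz ∧ dw
Collecting like 3-forms: d(omega) = (w + x) dx ∧ dy ∧ dw + (1) dx ∧ dy ∧ dz + (4*w - 2*y) dy ∧ dz ∧ dw.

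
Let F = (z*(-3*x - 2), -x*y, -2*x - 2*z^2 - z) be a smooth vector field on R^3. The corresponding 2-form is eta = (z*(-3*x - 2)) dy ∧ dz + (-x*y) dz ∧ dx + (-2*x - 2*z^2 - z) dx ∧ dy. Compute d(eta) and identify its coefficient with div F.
d(eta) = (-x - 7*z - 1) dx ∧ dy ∧ dz; div F = -x - 7*z - 1

For a 2-form in R^3 of the form above, applying d gives a 3-form with coefficient ∂P/∂x + ∂Q/∂y + ∂R/∂z:
  ∂P/∂x = -3*z
  ∂Q/∂y = -x
  ∂R/∂z = -4*z - 1
Sum = -x - 7*z - 1, which is exactly div F.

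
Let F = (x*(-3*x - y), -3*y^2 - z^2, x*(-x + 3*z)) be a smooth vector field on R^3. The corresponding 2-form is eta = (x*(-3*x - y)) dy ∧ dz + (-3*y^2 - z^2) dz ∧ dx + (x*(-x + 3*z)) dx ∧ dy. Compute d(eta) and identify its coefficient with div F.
d(eta) = (-3*x - 7*y) dx ∧ dy ∧ dz; div F = -3*x - 7*y

For a 2-form in R^3 of the form above, applying d gives a 3-form with coefficient ∂P/∂x + ∂Q/∂y + ∂R/∂z:
  ∂P/∂x = -6*x - y
  ∂Q/∂y = -6*y
  ∂R/∂z = 3*x
Sum = -3*x - 7*y, which is exactly div F.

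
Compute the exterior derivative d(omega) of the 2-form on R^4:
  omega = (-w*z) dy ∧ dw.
d(omega) = (w) dy ∧ dz ∧ dw

For a 2-form omega = sum_{i<j} g_{ij} dx_i ∧ dx_j, the exterior derivative is
  d(omega) = sum_{i<j} d(g_{ij}) ∧ dx_i ∧ dx_j = sum_{i<j, k} (∂g_{ij}/∂x_k) dx_k ∧ dx_i ∧ dx_j.
Expand each term, using dx_k ∧ dx_i ∧ dx_j = sgn(permutation) dx_{(a)} ∧ dx_{(b)} ∧ dx_{(c)} with (a < b < c) sorted:
  d(-w*z) includes (∂/∂z)(-w*z) dz = (-w) dz, which multiplied by dy ∧ dw gives (w) dy ∧ dz ∧ dw
Collecting like 3-forms: d(omega) = (w) dy ∧ dz ∧ dw.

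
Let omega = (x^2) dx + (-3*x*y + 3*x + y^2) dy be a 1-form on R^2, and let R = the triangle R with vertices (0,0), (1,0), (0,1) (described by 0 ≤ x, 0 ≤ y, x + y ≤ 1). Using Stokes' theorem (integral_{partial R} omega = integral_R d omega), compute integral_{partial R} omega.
integral_(partial R) omega = 1

Stokes: integral_partial_R omega = integral_R d omega with d omega = (∂Q/∂x - ∂P/∂y) dx ∧ dy.
  ∂Q/∂x = 3 - 3*y
  ∂P/∂y = 0
  integrand = ∂Q/∂x - ∂P/∂y = 3 - 3*y.
Integrating over R: integral_0^1 integral_0^{1-x} (3 - 3*y) dy dx = 1.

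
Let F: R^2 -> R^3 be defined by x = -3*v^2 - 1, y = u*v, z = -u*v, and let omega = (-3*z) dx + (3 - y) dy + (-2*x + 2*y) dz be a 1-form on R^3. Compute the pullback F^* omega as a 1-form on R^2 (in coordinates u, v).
F^* omega = (v*(-3*u*v - 6*v^2 + 1)) du + (u*(-3*u*v - 24*v^2 + 1)) dv

Using F^*(f dg) = (f ∘ F) d(g ∘ F), substitute each coordinate x_i by F_i(u, v) in f_i, and replace dx_i by d F_i = (∂F_i/∂u) du + (∂F_i/∂v) dv.
  For the x component: f_1(F) = 3*u*v; d F_1 = (0) du + (-6*v) dv
  For the y component: f_2(F) = -u*v + 3; d F_2 = (v) du + (u) dv
  For the z component: f_3(F) = 2*u*v + 6*v^2 + 2; d F_3 = (-v) du + (-u) dv
Combining and collecting du, dv coefficients:
  coeff of du: v*(-3*u*v - 6*v^2 + 1)
  coeff of dv: u*(-3*u*v - 24*v^2 + 1)
F^* omega = (v*(-3*u*v - 6*v^2 + 1)) du + (u*(-3*u*v - 24*v^2 + 1)) dv.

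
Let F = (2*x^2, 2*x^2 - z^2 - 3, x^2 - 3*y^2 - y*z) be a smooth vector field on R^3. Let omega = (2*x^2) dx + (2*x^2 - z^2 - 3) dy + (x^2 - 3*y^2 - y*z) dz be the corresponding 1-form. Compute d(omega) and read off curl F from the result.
d(omega) = (-6*y + z) dy ∧ dz + (-2*x) dz ∧ dx + (4*x) dx ∧ dy; curl F = (-6*y + z, -2*x, 4*x)

d omega = sum_{i<j} (∂f_j/∂x_i - ∂f_i/∂x_j) dx_i ∧ dx_j. Under the identification (dy ∧ dz, dz ∧ dx, dx ∧ dy) ↔ (e_x, e_y, e_z), the coefficients are exactly the components of curl F. Compute:
  ∂R/∂y - ∂Q/∂z = (-6*y - z) - (-2*z) = -6*y + z
  ∂P/∂z - ∂R/∂x = (0) - (2*x) = -2*x
  ∂Q/∂x - ∂P/∂y = (4*x) - (0) = 4*x.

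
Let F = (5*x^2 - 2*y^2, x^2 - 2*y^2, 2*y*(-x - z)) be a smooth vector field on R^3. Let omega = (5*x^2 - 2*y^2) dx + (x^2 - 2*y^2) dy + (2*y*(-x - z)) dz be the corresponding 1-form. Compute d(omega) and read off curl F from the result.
d(omega) = (-2*x - 2*z) dy ∧ dz + (2*y) dz ∧ dx + (2*x + 4*y) dx ∧ dy; curl F = (-2*x - 2*z, 2*y, 2*x + 4*y)

d omega = sum_{i<j} (∂f_j/∂x_i - ∂f_i/∂x_j) dx_i ∧ dx_j. Under the identification (dy ∧ dz, dz ∧ dx, dx ∧ dy) ↔ (e_x, e_y, e_z), the coefficients are exactly the components of curl F. Compute:
  ∂R/∂y - ∂Q/∂z = (-2*x - 2*z) - (0) = -2*x - 2*z
  ∂P/∂z - ∂R/∂x = (0) - (-2*y) = 2*y
  ∂Q/∂x - ∂P/∂y = (2*x) - (-4*y) = 2*x + 4*y.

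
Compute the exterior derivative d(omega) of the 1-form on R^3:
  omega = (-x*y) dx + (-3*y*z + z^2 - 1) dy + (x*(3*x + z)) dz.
d(omega) = (x) dx ∧ dy + (6*x + z) dx ∧ dz + (3*y - 2*z) dy ∧ dz

For a 1-form omega = sum_i f_i dx_i, the exterior derivative is
  d(omega) = sum_{i < j} (∂f_j/∂x_i - ∂f_i/∂x_j) dx_i ∧ dx_j.
  coefficient of dx ∧ dy: ∂f_2/∂x - ∂f_1/∂y = ∂(-3*y*z + z^2 - 1)/∂x - ∂(-x*y)/∂y = x
  coefficient of dx ∧ dz: ∂f_3/∂x - ∂f_1/∂z = ∂(x*(3*x + z))/∂x - ∂(-x*y)/∂z = 6*x + z
  coefficient of dy ∧ dz: ∂f_3/∂y - ∂f_2/∂z = ∂(x*(3*x + z))/∂y - ∂(-3*y*z + z^2 - 1)/∂z = 3*y - 2*z
Assembling: d(omega) = (x) dx ∧ dy + (6*x + z) dx ∧ dz + (3*y - 2*z) dy ∧ dz.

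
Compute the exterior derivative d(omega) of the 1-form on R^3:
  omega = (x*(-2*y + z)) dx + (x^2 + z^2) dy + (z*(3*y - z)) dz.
d(omega) = (4*x) dx ∧ dy + (-x) dx ∧ dz + (z) dy ∧ dz

For a 1-form omega = sum_i f_i dx_i, the exterior derivative is
  d(omega) = sum_{i < j} (∂f_j/∂x_i - ∂f_i/∂x_j) dx_i ∧ dx_j.
  coefficient of dx ∧ dy: ∂f_2/∂x - ∂f_1/∂y = ∂(x^2 + z^2)/∂x - ∂(x*(-2*y + z))/∂y = 4*x
  coefficient of dx ∧ dz: ∂f_3/∂x - ∂f_1/∂z = ∂(z*(3*y - z))/∂x - ∂(x*(-2*y + z))/∂z = -x
  coefficient of dy ∧ dz: ∂f_3/∂y - ∂f_2/∂z = ∂(z*(3*y - z))/∂y - ∂(x^2 + z^2)/∂z = z
Assembling: d(omega) = (4*x) dx ∧ dy + (-x) dx ∧ dz + (z) dy ∧ dz.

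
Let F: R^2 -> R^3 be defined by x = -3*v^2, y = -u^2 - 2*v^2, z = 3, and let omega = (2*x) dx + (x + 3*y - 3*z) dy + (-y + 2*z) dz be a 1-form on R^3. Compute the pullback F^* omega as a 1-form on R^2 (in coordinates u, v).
F^* omega = (6*u*(u^2 + 3*v^2 + 3)) du + (12*v*(u^2 + 6*v^2 + 3)) dv

Using F^*(f dg) = (f ∘ F) d(g ∘ F), substitute each coordinate x_i by F_i(u, v) in f_i, and replace dx_i by d F_i = (∂F_i/∂u) du + (∂F_i/∂v) dv.
  For the x component: f_1(F) = -6*v^2; d F_1 = (0) du + (-6*v) dv
  For the y component: f_2(F) = -3*u^2 - 9*v^2 - 9; d F_2 = (-2*u) du + (-4*v) dv
  For the z component: f_3(F) = u^2 + 2*v^2 + 6; d F_3 = (0) du + (0) dv
Combining and collecting du, dv coefficients:
  coeff of du: 6*u*(u^2 + 3*v^2 + 3)
  coeff of dv: 12*v*(u^2 + 6*v^2 + 3)
F^* omega = (6*u*(u^2 + 3*v^2 + 3)) du + (12*v*(u^2 + 6*v^2 + 3)) dv.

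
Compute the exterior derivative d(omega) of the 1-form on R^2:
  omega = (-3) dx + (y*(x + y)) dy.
d(omega) = (y) dx ∧ dy

For a 1-form omega = sum_i f_i dx_i, the exterior derivative is
  d(omega) = sum_{i < j} (∂f_j/∂x_i - ∂f_i/∂x_j) dx_i ∧ dx_j.
  coefficient of dx ∧ dy: ∂f_2/∂x - ∂f_1/∂y = ∂(y*(x + y))/∂x - ∂(-3)/∂y = y
Assembling: d(omega) = (y) dx ∧ dy.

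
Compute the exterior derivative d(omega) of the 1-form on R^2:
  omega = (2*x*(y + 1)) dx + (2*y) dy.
d(omega) = (-2*x) dx ∧ dy

For a 1-form omega = sum_i f_i dx_i, the exterior derivative is
  d(omega) = sum_{i < j} (∂f_j/∂x_i - ∂f_i/∂x_j) dx_i ∧ dx_j.
  coefficient of dx ∧ dy: ∂f_2/∂x - ∂f_1/∂y = ∂(2*y)/∂x - ∂(2*x*(y + 1))/∂y = -2*x
Assembling: d(omega) = (-2*x) dx ∧ dy.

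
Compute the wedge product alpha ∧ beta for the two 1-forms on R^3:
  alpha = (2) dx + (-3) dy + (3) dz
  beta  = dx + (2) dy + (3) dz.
alpha ∧ beta = (7) dx ∧ dy + (3) dx ∧ dz + (-15) dy ∧ dz

Distribute the wedge, using dx_i ∧ dx_j = -dx_j ∧ dx_i and dx_i ∧ dx_i = 0. For each pair (i, j) with i < j, the coefficient of dx_i ∧ dx_j in alpha ∧ beta is (alpha_i * beta_j - alpha_j * beta_i). Collecting: alpha ∧ beta = (7) dx ∧ dy + (3) dx ∧ dz + (-15) dy ∧ dz.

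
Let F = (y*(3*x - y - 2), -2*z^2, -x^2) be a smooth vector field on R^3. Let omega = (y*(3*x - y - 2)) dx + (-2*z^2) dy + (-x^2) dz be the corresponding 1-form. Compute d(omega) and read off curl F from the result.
d(omega) = (4*z) dy ∧ dz + (2*x) dz ∧ dx + (-3*x + 2*y + 2) dx ∧ dy; curl F = (4*z, 2*x, -3*x + 2*y + 2)

d omega = sum_{i<j} (∂f_j/∂x_i - ∂f_i/∂x_j) dx_i ∧ dx_j. Under the identification (dy ∧ dz, dz ∧ dx, dx ∧ dy) ↔ (e_x, e_y, e_z), the coefficients are exactly the components of curl F. Compute:
  ∂R/∂y - ∂Q/∂z = (0) - (-4*z) = 4*z
  ∂P/∂z - ∂R/∂x = (0) - (-2*x) = 2*x
  ∂Q/∂x - ∂P/∂y = (0) - (3*x - 2*y - 2) = -3*x + 2*y + 2.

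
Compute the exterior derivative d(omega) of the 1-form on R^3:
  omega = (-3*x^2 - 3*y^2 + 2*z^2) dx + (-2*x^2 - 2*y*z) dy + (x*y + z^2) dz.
d(omega) = (-4*x + 6*y) dx ∧ dy + (y - 4*z) dx ∧ dz + (x + 2*y) dy ∧ dz

For a 1-form omega = sum_i f_i dx_i, the exterior derivative is
  d(omega) = sum_{i < j} (∂f_j/∂x_i - ∂f_i/∂x_j) dx_i ∧ dx_j.
  coefficient of dx ∧ dy: ∂f_2/∂x - ∂f_1/∂y = ∂(-2*x^2 - 2*y*z)/∂x - ∂(-3*x^2 - 3*y^2 + 2*z^2)/∂y = -4*x + 6*y
  coefficient of dx ∧ dz: ∂f_3/∂x - ∂f_1/∂z = ∂(x*y + z^2)/∂x - ∂(-3*x^2 - 3*y^2 + 2*z^2)/∂z = y - 4*z
  coefficient of dy ∧ dz: ∂f_3/∂y - ∂f_2/∂z = ∂(x*y + z^2)/∂y - ∂(-2*x^2 - 2*y*z)/∂z = x + 2*y
Assembling: d(omega) = (-4*x + 6*y) dx ∧ dy + (y - 4*z) dx ∧ dz + (x + 2*y) dy ∧ dz.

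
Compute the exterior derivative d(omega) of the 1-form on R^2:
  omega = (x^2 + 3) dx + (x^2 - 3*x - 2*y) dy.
d(omega) = (2*x - 3) dx ∧ dy

For a 1-form omega = sum_i f_i dx_i, the exterior derivative is
  d(omega) = sum_{i < j} (∂f_j/∂x_i - ∂f_i/∂x_j) dx_i ∧ dx_j.
  coefficient of dx ∧ dy: ∂f_2/∂x - ∂f_1/∂y = ∂(x^2 - 3*x - 2*y)/∂x - ∂(x^2 + 3)/∂y = 2*x - 3
Assembling: d(omega) = (2*x - 3) dx ∧ dy.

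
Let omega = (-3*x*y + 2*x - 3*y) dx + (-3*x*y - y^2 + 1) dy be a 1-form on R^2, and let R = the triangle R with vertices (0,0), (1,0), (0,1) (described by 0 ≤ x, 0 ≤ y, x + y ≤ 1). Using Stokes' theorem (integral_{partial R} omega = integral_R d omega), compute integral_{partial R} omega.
integral_(partial R) omega = 3/2

Stokes: integral_partial_R omega = integral_R d omega with d omega = (∂Q/∂x - ∂P/∂y) dx ∧ dy.
  ∂Q/∂x = -3*y
  ∂P/∂y = -3*x - 3
  integrand = ∂Q/∂x - ∂P/∂y = 3*x - 3*y + 3.
Integrating over R: integral_0^1 integral_0^{1-x} (3*x - 3*y + 3) dy dx = 3/2.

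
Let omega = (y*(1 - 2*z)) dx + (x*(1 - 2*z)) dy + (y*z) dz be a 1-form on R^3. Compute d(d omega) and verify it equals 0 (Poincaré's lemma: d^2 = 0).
d(d omega) = 0

Step 1: d omega = sum_{i<j} (∂f_j/∂x_i - ∂f_i/∂x_j) dx_i ∧ dx_j:
  coeff of dx ∧ dy: 0
  coeff of dx ∧ dz: 2*y
  coeff of dy ∧ dz: 2*x + z
Step 2: Apply d again to each 2-form coefficient. The only possible 3-form in R^3 is dx ∧ dy ∧ dz, with coefficient
  ∂(coeff of dy∧dz)/∂x - ∂(coeff of dx∧dz)/∂y + ∂(coeff of dx∧dy)/∂z
  = ∂/∂x (2*x + z) - ∂/∂y (2*y) + ∂/∂z (0).
Each of these terms simplifies to sums of mixed partials that cancel in pairs. The result is 0 (by equality of mixed partials for smooth functions — Schwarz / Clairaut).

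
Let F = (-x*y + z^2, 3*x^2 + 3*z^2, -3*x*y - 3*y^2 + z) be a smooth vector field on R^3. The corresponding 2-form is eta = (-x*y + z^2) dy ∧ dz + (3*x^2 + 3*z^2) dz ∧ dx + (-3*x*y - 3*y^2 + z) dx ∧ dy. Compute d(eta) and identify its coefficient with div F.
d(eta) = (1 - y) dx ∧ dy ∧ dz; div F = 1 - y

For a 2-form in R^3 of the form above, applying d gives a 3-form with coefficient ∂P/∂x + ∂Q/∂y + ∂R/∂z:
  ∂P/∂x = -y
  ∂Q/∂y = 0
  ∂R/∂z = 1
Sum = 1 - y, which is exactly div F.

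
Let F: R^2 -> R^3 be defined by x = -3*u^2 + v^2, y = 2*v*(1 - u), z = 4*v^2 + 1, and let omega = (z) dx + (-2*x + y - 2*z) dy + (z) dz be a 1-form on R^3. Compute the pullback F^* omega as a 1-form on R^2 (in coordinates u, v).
F^* omega = (-12*u^2*v - 20*u*v^2 - 6*u + 20*v^3 - 4*v^2 + 4*v) du + (-12*u^3 + 4*u^2*v + 12*u^2 + 20*u*v^2 - 8*u*v + 4*u + 40*v^3 - 20*v^2 + 14*v - 4) dv

Using F^*(f dg) = (f ∘ F) d(g ∘ F), substitute each coordinate x_i by F_i(u, v) in f_i, and replace dx_i by d F_i = (∂F_i/∂u) du + (∂F_i/∂v) dv.
  For the x component: f_1(F) = 4*v^2 + 1; d F_1 = (-6*u) du + (2*v) dv
  For the y component: f_2(F) = 6*u^2 - 2*u*v - 10*v^2 + 2*v - 2; d F_2 = (-2*v) du + (2 - 2*u) dv
  For the z component: f_3(F) = 4*v^2 + 1; d F_3 = (0) du + (8*v) dv
Combining and collecting du, dv coefficients:
  coeff of du: -12*u^2*v - 20*u*v^2 - 6*u + 20*v^3 - 4*v^2 + 4*v
  coeff of dv: -12*u^3 + 4*u^2*v + 12*u^2 + 20*u*v^2 - 8*u*v + 4*u + 40*v^3 - 20*v^2 + 14*v - 4
F^* omega = (-12*u^2*v - 20*u*v^2 - 6*u + 20*v^3 - 4*v^2 + 4*v) du + (-12*u^3 + 4*u^2*v + 12*u^2 + 20*u*v^2 - 8*u*v + 4*u + 40*v^3 - 20*v^2 + 14*v - 4) dv.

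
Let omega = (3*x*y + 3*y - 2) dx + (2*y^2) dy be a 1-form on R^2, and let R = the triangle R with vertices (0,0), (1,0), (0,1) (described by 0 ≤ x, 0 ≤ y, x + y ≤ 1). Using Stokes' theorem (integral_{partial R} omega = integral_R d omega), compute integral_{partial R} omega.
integral_(partial R) omega = -2

Stokes: integral_partial_R omega = integral_R d omega with d omega = (∂Q/∂x - ∂P/∂y) dx ∧ dy.
  ∂Q/∂x = 0
  ∂P/∂y = 3*x + 3
  integrand = ∂Q/∂x - ∂P/∂y = -3*x - 3.
Integrating over R: integral_0^1 integral_0^{1-x} (-3*x - 3) dy dx = -2.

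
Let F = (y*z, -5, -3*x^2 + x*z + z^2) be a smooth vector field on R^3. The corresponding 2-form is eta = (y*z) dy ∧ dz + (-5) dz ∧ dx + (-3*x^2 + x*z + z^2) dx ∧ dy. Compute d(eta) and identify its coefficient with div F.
d(eta) = (x + 2*z) dx ∧ dy ∧ dz; div F = x + 2*z

For a 2-form in R^3 of the form above, applying d gives a 3-form with coefficient ∂P/∂x + ∂Q/∂y + ∂R/∂z:
  ∂P/∂x = 0
  ∂Q/∂y = 0
  ∂R/∂z = x + 2*z
Sum = x + 2*z, which is exactly div F.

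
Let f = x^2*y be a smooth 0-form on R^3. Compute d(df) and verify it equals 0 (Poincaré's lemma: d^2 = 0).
d(df) = 0

Step 1: df = sum_i (∂f/∂x_i) dx_i = (2*x*y) dx + (x^2) dy + (0) dz.
Step 2: Apply d again. Using the 1-form formula, the coefficient of dx ∧ dy in d(df) is ∂^2 f/∂x ∂y - ∂^2 f/∂y ∂x = (2*x) - (2*x) = 0 (equality of mixed partials for smooth f).
Similarly for dx ∧ dz and dy ∧ dz — all coefficients vanish. So d(df) = 0.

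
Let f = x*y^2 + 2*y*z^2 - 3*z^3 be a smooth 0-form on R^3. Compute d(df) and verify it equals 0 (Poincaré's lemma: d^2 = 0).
d(df) = 0

Step 1: df = sum_i (∂f/∂x_i) dx_i = (y^2) dx + (2*x*y + 2*z^2) dy + (z*(4*y - 9*z)) dz.
Step 2: Apply d again. Using the 1-form formula, the coefficient of dx ∧ dy in d(df) is ∂^2 f/∂x ∂y - ∂^2 f/∂y ∂x = (2*y) - (2*y) = 0 (equality of mixed partials for smooth f).
Similarly for dx ∧ dz and dy ∧ dz — all coefficients vanish. So d(df) = 0.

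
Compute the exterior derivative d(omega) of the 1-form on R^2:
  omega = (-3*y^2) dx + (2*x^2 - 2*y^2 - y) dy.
d(omega) = (4*x + 6*y) dx ∧ dy

For a 1-form omega = sum_i f_i dx_i, the exterior derivative is
  d(omega) = sum_{i < j} (∂f_j/∂x_i - ∂f_i/∂x_j) dx_i ∧ dx_j.
  coefficient of dx ∧ dy: ∂f_2/∂x - ∂f_1/∂y = ∂(2*x^2 - 2*y^2 - y)/∂x - ∂(-3*y^2)/∂y = 4*x + 6*y
Assembling: d(omega) = (4*x + 6*y) dx ∧ dy.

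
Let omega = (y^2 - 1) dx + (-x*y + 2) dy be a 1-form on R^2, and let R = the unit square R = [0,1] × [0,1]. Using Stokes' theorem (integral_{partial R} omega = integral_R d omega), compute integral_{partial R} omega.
integral_(partial R) omega = -3/2

Stokes: integral_partial_R omega = integral_R d omega with d omega = (∂Q/∂x - ∂P/∂y) dx ∧ dy.
  ∂Q/∂x = -y
  ∂P/∂y = 2*y
  integrand = ∂Q/∂x - ∂P/∂y = -3*y.
Integrating over R: integral_0^1 integral_0^1 (-3*y) dx dy = -3/2.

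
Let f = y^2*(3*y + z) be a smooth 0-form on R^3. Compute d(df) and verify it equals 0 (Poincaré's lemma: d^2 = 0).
d(df) = 0

Step 1: df = sum_i (∂f/∂x_i) dx_i = (0) dx + (y*(9*y + 2*z)) dy + (y^2) dz.
Step 2: Apply d again. Using the 1-form formula, the coefficient of dx ∧ dy in d(df) is ∂^2 f/∂x ∂y - ∂^2 f/∂y ∂x = (0) - (0) = 0 (equality of mixed partials for smooth f).
Similarly for dx ∧ dz and dy ∧ dz — all coefficients vanish. So d(df) = 0.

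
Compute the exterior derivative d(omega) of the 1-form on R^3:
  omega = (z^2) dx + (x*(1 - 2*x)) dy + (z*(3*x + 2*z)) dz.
d(omega) = (1 - 4*x) dx ∧ dy + (z) dx ∧ dz

For a 1-form omega = sum_i f_i dx_i, the exterior derivative is
  d(omega) = sum_{i < j} (∂f_j/∂x_i - ∂f_i/∂x_j) dx_i ∧ dx_j.
  coefficient of dx ∧ dy: ∂f_2/∂x - ∂f_1/∂y = ∂(x*(1 - 2*x))/∂x - ∂(z^2)/∂y = 1 - 4*x
  coefficient of dx ∧ dz: ∂f_3/∂x - ∂f_1/∂z = ∂(z*(3*x + 2*z))/∂x - ∂(z^2)/∂z = z
Assembling: d(omega) = (1 - 4*x) dx ∧ dy + (z) dx ∧ dz.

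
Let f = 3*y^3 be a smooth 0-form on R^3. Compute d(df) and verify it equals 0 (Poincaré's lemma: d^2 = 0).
d(df) = 0

Step 1: df = sum_i (∂f/∂x_i) dx_i = (0) dx + (9*y^2) dy + (0) dz.
Step 2: Apply d again. Using the 1-form formula, the coefficient of dx ∧ dy in d(df) is ∂^2 f/∂x ∂y - ∂^2 f/∂y ∂x = (0) - (0) = 0 (equality of mixed partials for smooth f).
Similarly for dx ∧ dz and dy ∧ dz — all coefficients vanish. So d(df) = 0.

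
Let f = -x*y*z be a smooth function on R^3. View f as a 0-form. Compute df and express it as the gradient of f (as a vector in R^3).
df = (-y*z) dx + (-x*z) dy + (-x*y) dz; grad f = (-y*z, -x*z, -x*y)

For a 0-form f, d f = (∂f/∂x) dx + (∂f/∂y) dy + (∂f/∂z) dz. The components of the vector representation are exactly the entries of grad f in Cartesian coordinates:
  ∂f/∂x = -y*z
  ∂f/∂y = -x*z
  ∂f/∂z = -x*y.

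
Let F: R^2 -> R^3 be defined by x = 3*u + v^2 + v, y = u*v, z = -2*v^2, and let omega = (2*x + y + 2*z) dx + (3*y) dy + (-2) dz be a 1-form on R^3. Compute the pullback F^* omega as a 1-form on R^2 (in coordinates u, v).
F^* omega = (3*u*v^2 + 3*u*v + 18*u - 6*v^2 + 6*v) du + (3*u^2*v + 2*u*v^2 + 13*u*v + 6*u - 4*v^3 + 2*v^2 + 10*v) dv

Using F^*(f dg) = (f ∘ F) d(g ∘ F), substitute each coordinate x_i by F_i(u, v) in f_i, and replace dx_i by d F_i = (∂F_i/∂u) du + (∂F_i/∂v) dv.
  For the x component: f_1(F) = u*v + 6*u - 2*v^2 + 2*v; d F_1 = (3) du + (2*v + 1) dv
  For the y component: f_2(F) = 3*u*v; d F_2 = (v) du + (u) dv
  For the z component: f_3(F) = -2; d F_3 = (0) du + (-4*v) dv
Combining and collecting du, dv coefficients:
  coeff of du: 3*u*v^2 + 3*u*v + 18*u - 6*v^2 + 6*v
  coeff of dv: 3*u^2*v + 2*u*v^2 + 13*u*v + 6*u - 4*v^3 + 2*v^2 + 10*v
F^* omega = (3*u*v^2 + 3*u*v + 18*u - 6*v^2 + 6*v) du + (3*u^2*v + 2*u*v^2 + 13*u*v + 6*u - 4*v^3 + 2*v^2 + 10*v) dv.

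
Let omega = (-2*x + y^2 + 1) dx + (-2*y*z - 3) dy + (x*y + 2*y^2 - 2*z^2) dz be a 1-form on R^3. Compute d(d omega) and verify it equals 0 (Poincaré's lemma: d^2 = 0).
d(d omega) = 0

Step 1: d omega = sum_{i<j} (∂f_j/∂x_i - ∂f_i/∂x_j) dx_i ∧ dx_j:
  coeff of dx ∧ dy: -2*y
  coeff of dx ∧ dz: y
  coeff of dy ∧ dz: x + 6*y
Step 2: Apply d again to each 2-form coefficient. The only possible 3-form in R^3 is dx ∧ dy ∧ dz, with coefficient
  ∂(coeff of dy∧dz)/∂x - ∂(coeff of dx∧dz)/∂y + ∂(coeff of dx∧dy)/∂z
  = ∂/∂x (x + 6*y) - ∂/∂y (y) + ∂/∂z (-2*y).
Each of these terms simplifies to sums of mixed partials that cancel in pairs. The result is 0 (by equality of mixed partials for smooth functions — Schwarz / Clairaut).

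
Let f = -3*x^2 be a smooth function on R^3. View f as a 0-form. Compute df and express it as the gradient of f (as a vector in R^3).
df = (-6*x) dx + (0) dy + (0) dz; grad f = (-6*x, 0, 0)

For a 0-form f, d f = (∂f/∂x) dx + (∂f/∂y) dy + (∂f/∂z) dz. The components of the vector representation are exactly the entries of grad f in Cartesian coordinates:
  ∂f/∂x = -6*x
  ∂f/∂y = 0
  ∂f/∂z = 0.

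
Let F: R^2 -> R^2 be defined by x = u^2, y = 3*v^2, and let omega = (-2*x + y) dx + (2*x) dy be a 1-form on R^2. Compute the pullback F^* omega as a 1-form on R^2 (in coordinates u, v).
F^* omega = (-4*u^3 + 6*u*v^2) du + (12*u^2*v) dv

Using F^*(f dg) = (f ∘ F) d(g ∘ F), substitute each coordinate x_i by F_i(u, v) in f_i, and replace dx_i by d F_i = (∂F_i/∂u) du + (∂F_i/∂v) dv.
  For the x component: f_1(F) = -2*u^2 + 3*v^2; d F_1 = (2*u) du + (0) dv
  For the y component: f_2(F) = 2*u^2; d F_2 = (0) du + (6*v) dv
Combining and collecting du, dv coefficients:
  coeff of du: -4*u^3 + 6*u*v^2
  coeff of dv: 12*u^2*v
F^* omega = (-4*u^3 + 6*u*v^2) du + (12*u^2*v) dv.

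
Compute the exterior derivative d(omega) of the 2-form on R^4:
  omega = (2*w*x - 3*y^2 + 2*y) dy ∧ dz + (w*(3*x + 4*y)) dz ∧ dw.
d(omega) = (2*w) dx ∧ dy ∧ dz + (4*w + 2*x) dy ∧ dz ∧ dw + (3*w) dx ∧ dz ∧ dw

For a 2-form omega = sum_{i<j} g_{ij} dx_i ∧ dx_j, the exterior derivative is
  d(omega) = sum_{i<j} d(g_{ij}) ∧ dx_i ∧ dx_j = sum_{i<j, k} (∂g_{ij}/∂x_k) dx_k ∧ dx_i ∧ dx_j.
Expand each term, using dx_k ∧ dx_i ∧ dx_j = sgn(permutation) dx_{(a)} ∧ dx_{(b)} ∧ dx_{(c)} with (a < b < c) sorted:
  d(2*w*x - 3*y^2 + 2*y) includes (∂/∂x)(2*w*x - 3*y^2 + 2*y) dx = (2*w) dx, which multiplied by dy ∧ dz gives (2*w) dx ∧ dy ∧ dz
  d(2*w*x - 3*y^2 + 2*y) includes (∂/∂w)(2*w*x - 3*y^2 + 2*y) dw = (2*x) dw, which multiplied by dy ∧ dz gives (2*x) dy ∧ dz ∧ dw
  d(w*(3*x + 4*y)) includes (∂/∂x)(w*(3*x + 4*y)) dx = (3*w) dx, which multiplied by dz ∧ dw gives (3*w) dx ∧ dz ∧ dw
  d(w*(3*x + 4*y)) includes (∂/∂y)(w*(3*x + 4*y)) dy = (4*w) dy, which multiplied by dz ∧ dw gives (4*w) dy ∧ dz ∧ dw
Collecting like 3-forms: d(omega) = (2*w) dx ∧ dy ∧ dz + (4*w + 2*x) dy ∧ dz ∧ dw + (3*w) dx ∧ dz ∧ dw.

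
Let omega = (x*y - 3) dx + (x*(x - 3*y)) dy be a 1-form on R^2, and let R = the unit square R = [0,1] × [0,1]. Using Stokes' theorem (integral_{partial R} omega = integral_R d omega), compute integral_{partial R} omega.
integral_(partial R) omega = -1

Stokes: integral_partial_R omega = integral_R d omega with d omega = (∂Q/∂x - ∂P/∂y) dx ∧ dy.
  ∂Q/∂x = 2*x - 3*y
  ∂P/∂y = x
  integrand = ∂Q/∂x - ∂P/∂y = x - 3*y.
Integrating over R: integral_0^1 integral_0^1 (x - 3*y) dx dy = -1.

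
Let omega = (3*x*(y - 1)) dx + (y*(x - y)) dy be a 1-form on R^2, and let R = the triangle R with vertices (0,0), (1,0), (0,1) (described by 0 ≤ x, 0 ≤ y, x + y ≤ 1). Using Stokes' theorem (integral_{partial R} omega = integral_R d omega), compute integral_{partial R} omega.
integral_(partial R) omega = -1/3

Stokes: integral_partial_R omega = integral_R d omega with d omega = (∂Q/∂x - ∂P/∂y) dx ∧ dy.
  ∂Q/∂x = y
  ∂P/∂y = 3*x
  integrand = ∂Q/∂x - ∂P/∂y = -3*x + y.
Integrating over R: integral_0^1 integral_0^{1-x} (-3*x + y) dy dx = -1/3.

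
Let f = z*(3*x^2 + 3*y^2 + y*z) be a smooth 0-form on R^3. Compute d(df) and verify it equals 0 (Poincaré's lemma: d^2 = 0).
d(df) = 0

Step 1: df = sum_i (∂f/∂x_i) dx_i = (6*x*z) dx + (z*(6*y + z)) dy + (3*x^2 + 3*y^2 + 2*y*z) dz.
Step 2: Apply d again. Using the 1-form formula, the coefficient of dx ∧ dy in d(df) is ∂^2 f/∂x ∂y - ∂^2 f/∂y ∂x = (0) - (0) = 0 (equality of mixed partials for smooth f).
Similarly for dx ∧ dz and dy ∧ dz — all coefficients vanish. So d(df) = 0.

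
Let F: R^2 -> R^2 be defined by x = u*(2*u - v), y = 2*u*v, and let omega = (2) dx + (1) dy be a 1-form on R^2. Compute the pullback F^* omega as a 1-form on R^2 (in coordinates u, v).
F^* omega = (8*u) du

Using F^*(f dg) = (f ∘ F) d(g ∘ F), substitute each coordinate x_i by F_i(u, v) in f_i, and replace dx_i by d F_i = (∂F_i/∂u) du + (∂F_i/∂v) dv.
  For the x component: f_1(F) = 2; d F_1 = (4*u - v) du + (-u) dv
  For the y component: f_2(F) = 1; d F_2 = (2*v) du + (2*u) dv
Combining and collecting du, dv coefficients:
  coeff of du: 8*u
  coeff of dv: 0
F^* omega = (8*u) du.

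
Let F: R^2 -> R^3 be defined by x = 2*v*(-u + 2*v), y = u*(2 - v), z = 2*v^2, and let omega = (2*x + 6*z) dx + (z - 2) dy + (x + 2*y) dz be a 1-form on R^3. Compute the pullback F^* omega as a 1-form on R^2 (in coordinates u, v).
F^* omega = (8*u*v^2 - 42*v^3 + 4*v^2 + 2*v - 4) du + (8*u^2*v - 90*u*v^2 + 16*u*v + 2*u + 176*v^3) dv

Using F^*(f dg) = (f ∘ F) d(g ∘ F), substitute each coordinate x_i by F_i(u, v) in f_i, and replace dx_i by d F_i = (∂F_i/∂u) du + (∂F_i/∂v) dv.
  For the x component: f_1(F) = 4*v*(-u + 5*v); d F_1 = (-2*v) du + (-2*u + 8*v) dv
  For the y component: f_2(F) = 2*v^2 - 2; d F_2 = (2 - v) du + (-u) dv
  For the z component: f_3(F) = -4*u*v + 4*u + 4*v^2; d F_3 = (0) du + (4*v) dv
Combining and collecting du, dv coefficients:
  coeff of du: 8*u*v^2 - 42*v^3 + 4*v^2 + 2*v - 4
  coeff of dv: 8*u^2*v - 90*u*v^2 + 16*u*v + 2*u + 176*v^3
F^* omega = (8*u*v^2 - 42*v^3 + 4*v^2 + 2*v - 4) du + (8*u^2*v - 90*u*v^2 + 16*u*v + 2*u + 176*v^3) dv.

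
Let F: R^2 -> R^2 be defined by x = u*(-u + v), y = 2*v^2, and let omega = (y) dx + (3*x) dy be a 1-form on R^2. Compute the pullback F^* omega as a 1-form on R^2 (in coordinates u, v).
F^* omega = (2*v^2*(-2*u + v)) du + (2*u*v*(-6*u + 7*v)) dv

Using F^*(f dg) = (f ∘ F) d(g ∘ F), substitute each coordinate x_i by F_i(u, v) in f_i, and replace dx_i by d F_i = (∂F_i/∂u) du + (∂F_i/∂v) dv.
  For the x component: f_1(F) = 2*v^2; d F_1 = (-2*u + v) du + (u) dv
  For the y component: f_2(F) = 3*u*(-u + v); d F_2 = (0) du + (4*v) dv
Combining and collecting du, dv coefficients:
  coeff of du: 2*v^2*(-2*u + v)
  coeff of dv: 2*u*v*(-6*u + 7*v)
F^* omega = (2*v^2*(-2*u + v)) du + (2*u*v*(-6*u + 7*v)) dv.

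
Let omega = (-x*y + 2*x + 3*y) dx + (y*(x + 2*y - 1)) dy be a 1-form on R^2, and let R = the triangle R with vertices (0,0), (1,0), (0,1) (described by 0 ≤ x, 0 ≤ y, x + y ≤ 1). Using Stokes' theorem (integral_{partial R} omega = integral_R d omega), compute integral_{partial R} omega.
integral_(partial R) omega = -7/6

Stokes: integral_partial_R omega = integral_R d omega with d omega = (∂Q/∂x - ∂P/∂y) dx ∧ dy.
  ∂Q/∂x = y
  ∂P/∂y = 3 - x
  integrand = ∂Q/∂x - ∂P/∂y = x + y - 3.
Integrating over R: integral_0^1 integral_0^{1-x} (x + y - 3) dy dx = -7/6.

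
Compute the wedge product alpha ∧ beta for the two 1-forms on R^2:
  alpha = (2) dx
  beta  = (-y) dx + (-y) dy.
alpha ∧ beta = (-2*y) dx ∧ dy

Distribute the wedge, using dx_i ∧ dx_j = -dx_j ∧ dx_i and dx_i ∧ dx_i = 0. For each pair (i, j) with i < j, the coefficient of dx_i ∧ dx_j in alpha ∧ beta is (alpha_i * beta_j - alpha_j * beta_i). Collecting: alpha ∧ beta = (-2*y) dx ∧ dy.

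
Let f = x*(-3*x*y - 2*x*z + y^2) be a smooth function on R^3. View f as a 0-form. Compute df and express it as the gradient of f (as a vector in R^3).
df = (-6*x*y - 4*x*z + y^2) dx + (x*(-3*x + 2*y)) dy + (-2*x^2) dz; grad f = (-6*x*y - 4*x*z + y^2, x*(-3*x + 2*y), -2*x^2)

For a 0-form f, d f = (∂f/∂x) dx + (∂f/∂y) dy + (∂f/∂z) dz. The components of the vector representation are exactly the entries of grad f in Cartesian coordinates:
  ∂f/∂x = -6*x*y - 4*x*z + y^2
  ∂f/∂y = x*(-3*x + 2*y)
  ∂f/∂z = -2*x^2.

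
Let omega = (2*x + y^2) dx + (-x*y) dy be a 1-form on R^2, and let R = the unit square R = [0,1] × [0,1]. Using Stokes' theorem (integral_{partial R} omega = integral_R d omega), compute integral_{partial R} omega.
integral_(partial R) omega = -3/2

Stokes: integral_partial_R omega = integral_R d omega with d omega = (∂Q/∂x - ∂P/∂y) dx ∧ dy.
  ∂Q/∂x = -y
  ∂P/∂y = 2*y
  integrand = ∂Q/∂x - ∂P/∂y = -3*y.
Integrating over R: integral_0^1 integral_0^1 (-3*y) dx dy = -3/2.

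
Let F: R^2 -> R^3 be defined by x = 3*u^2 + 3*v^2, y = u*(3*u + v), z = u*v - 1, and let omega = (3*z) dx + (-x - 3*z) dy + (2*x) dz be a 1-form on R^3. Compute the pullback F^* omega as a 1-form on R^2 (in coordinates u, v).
F^* omega = (-18*u^3 + 3*u^2*v - 21*u*v^2 + 3*v^3 + 3*v) du + (3*u^3 - 3*u^2*v + 21*u*v^2 + 3*u - 18*v) dv

Using F^*(f dg) = (f ∘ F) d(g ∘ F), substitute each coordinate x_i by F_i(u, v) in f_i, and replace dx_i by d F_i = (∂F_i/∂u) du + (∂F_i/∂v) dv.
  For the x component: f_1(F) = 3*u*v - 3; d F_1 = (6*u) du + (6*v) dv
  For the y component: f_2(F) = -3*u^2 - 3*u*v - 3*v^2 + 3; d F_2 = (6*u + v) du + (u) dv
  For the z component: f_3(F) = 6*u^2 + 6*v^2; d F_3 = (v) du + (u) dv
Combining and collecting du, dv coefficients:
  coeff of du: -18*u^3 + 3*u^2*v - 21*u*v^2 + 3*v^3 + 3*v
  coeff of dv: 3*u^3 - 3*u^2*v + 21*u*v^2 + 3*u - 18*v
F^* omega = (-18*u^3 + 3*u^2*v - 21*u*v^2 + 3*v^3 + 3*v) du + (3*u^3 - 3*u^2*v + 21*u*v^2 + 3*u - 18*v) dv.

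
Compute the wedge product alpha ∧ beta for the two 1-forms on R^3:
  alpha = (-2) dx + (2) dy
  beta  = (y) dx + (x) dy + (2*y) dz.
alpha ∧ beta = (-2*x - 2*y) dx ∧ dy + (-4*y) dx ∧ dz + (4*y) dy ∧ dz

Distribute the wedge, using dx_i ∧ dx_j = -dx_j ∧ dx_i and dx_i ∧ dx_i = 0. For each pair (i, j) with i < j, the coefficient of dx_i ∧ dx_j in alpha ∧ beta is (alpha_i * beta_j - alpha_j * beta_i). Collecting: alpha ∧ beta = (-2*x - 2*y) dx ∧ dy + (-4*y) dx ∧ dz + (4*y) dy ∧ dz.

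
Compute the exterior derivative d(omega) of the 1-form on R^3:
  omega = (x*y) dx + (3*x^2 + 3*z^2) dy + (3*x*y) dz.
d(omega) = (5*x) dx ∧ dy + (3*y) dx ∧ dz + (3*x - 6*z) dy ∧ dz

For a 1-form omega = sum_i f_i dx_i, the exterior derivative is
  d(omega) = sum_{i < j} (∂f_j/∂x_i - ∂f_i/∂x_j) dx_i ∧ dx_j.
  coefficient of dx ∧ dy: ∂f_2/∂x - ∂f_1/∂y = ∂(3*x^2 + 3*z^2)/∂x - ∂(x*y)/∂y = 5*x
  coefficient of dx ∧ dz: ∂f_3/∂x - ∂f_1/∂z = ∂(3*x*y)/∂x - ∂(x*y)/∂z = 3*y
  coefficient of dy ∧ dz: ∂f_3/∂y - ∂f_2/∂z = ∂(3*x*y)/∂y - ∂(3*x^2 + 3*z^2)/∂z = 3*x - 6*z
Assembling: d(omega) = (5*x) dx ∧ dy + (3*y) dx ∧ dz + (3*x - 6*z) dy ∧ dz.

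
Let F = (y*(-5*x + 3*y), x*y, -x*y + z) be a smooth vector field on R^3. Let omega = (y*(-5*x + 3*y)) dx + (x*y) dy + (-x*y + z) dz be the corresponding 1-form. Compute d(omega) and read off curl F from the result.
d(omega) = (-x) dy ∧ dz + (y) dz ∧ dx + (5*x - 5*y) dx ∧ dy; curl F = (-x, y, 5*x - 5*y)

d omega = sum_{i<j} (∂f_j/∂x_i - ∂f_i/∂x_j) dx_i ∧ dx_j. Under the identification (dy ∧ dz, dz ∧ dx, dx ∧ dy) ↔ (e_x, e_y, e_z), the coefficients are exactly the components of curl F. Compute:
  ∂R/∂y - ∂Q/∂z = (-x) - (0) = -x
  ∂P/∂z - ∂R/∂x = (0) - (-y) = y
  ∂Q/∂x - ∂P/∂y = (y) - (-5*x + 6*y) = 5*x - 5*y.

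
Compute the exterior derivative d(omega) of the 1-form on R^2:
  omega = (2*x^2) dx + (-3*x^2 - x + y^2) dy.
d(omega) = (-6*x - 1) dx ∧ dy

For a 1-form omega = sum_i f_i dx_i, the exterior derivative is
  d(omega) = sum_{i < j} (∂f_j/∂x_i - ∂f_i/∂x_j) dx_i ∧ dx_j.
  coefficient of dx ∧ dy: ∂f_2/∂x - ∂f_1/∂y = ∂(-3*x^2 - x + y^2)/∂x - ∂(2*x^2)/∂y = -6*x - 1
Assembling: d(omega) = (-6*x - 1) dx ∧ dy.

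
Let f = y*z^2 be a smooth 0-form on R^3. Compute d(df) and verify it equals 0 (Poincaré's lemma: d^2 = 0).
d(df) = 0

Step 1: df = sum_i (∂f/∂x_i) dx_i = (0) dx + (z^2) dy + (2*y*z) dz.
Step 2: Apply d again. Using the 1-form formula, the coefficient of dx ∧ dy in d(df) is ∂^2 f/∂x ∂y - ∂^2 f/∂y ∂x = (0) - (0) = 0 (equality of mixed partials for smooth f).
Similarly for dx ∧ dz and dy ∧ dz — all coefficients vanish. So d(df) = 0.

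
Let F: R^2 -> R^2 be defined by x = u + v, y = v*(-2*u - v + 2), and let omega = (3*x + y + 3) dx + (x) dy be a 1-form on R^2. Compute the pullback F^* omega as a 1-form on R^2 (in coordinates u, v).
F^* omega = (-4*u*v + 3*u - 3*v^2 + 5*v + 3) du + (-2*u^2 - 6*u*v + 5*u - 3*v^2 + 7*v + 3) dv

Using F^*(f dg) = (f ∘ F) d(g ∘ F), substitute each coordinate x_i by F_i(u, v) in f_i, and replace dx_i by d F_i = (∂F_i/∂u) du + (∂F_i/∂v) dv.
  For the x component: f_1(F) = -2*u*v + 3*u - v^2 + 5*v + 3; d F_1 = (1) du + (1) dv
  For the y component: f_2(F) = u + v; d F_2 = (-2*v) du + (-2*u - 2*v + 2) dv
Combining and collecting du, dv coefficients:
  coeff of du: -4*u*v + 3*u - 3*v^2 + 5*v + 3
  coeff of dv: -2*u^2 - 6*u*v + 5*u - 3*v^2 + 7*v + 3
F^* omega = (-4*u*v + 3*u - 3*v^2 + 5*v + 3) du + (-2*u^2 - 6*u*v + 5*u - 3*v^2 + 7*v + 3) dv.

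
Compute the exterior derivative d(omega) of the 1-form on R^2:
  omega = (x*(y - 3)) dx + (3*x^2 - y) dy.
d(omega) = (5*x) dx ∧ dy

For a 1-form omega = sum_i f_i dx_i, the exterior derivative is
  d(omega) = sum_{i < j} (∂f_j/∂x_i - ∂f_i/∂x_j) dx_i ∧ dx_j.
  coefficient of dx ∧ dy: ∂f_2/∂x - ∂f_1/∂y = ∂(3*x^2 - y)/∂x - ∂(x*(y - 3))/∂y = 5*x
Assembling: d(omega) = (5*x) dx ∧ dy.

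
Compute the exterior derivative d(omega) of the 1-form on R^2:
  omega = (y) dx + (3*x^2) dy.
d(omega) = (6*x - 1) dx ∧ dy

For a 1-form omega = sum_i f_i dx_i, the exterior derivative is
  d(omega) = sum_{i < j} (∂f_j/∂x_i - ∂f_i/∂x_j) dx_i ∧ dx_j.
  coefficient of dx ∧ dy: ∂f_2/∂x - ∂f_1/∂y = ∂(3*x^2)/∂x - ∂(y)/∂y = 6*x - 1
Assembling: d(omega) = (6*x - 1) dx ∧ dy.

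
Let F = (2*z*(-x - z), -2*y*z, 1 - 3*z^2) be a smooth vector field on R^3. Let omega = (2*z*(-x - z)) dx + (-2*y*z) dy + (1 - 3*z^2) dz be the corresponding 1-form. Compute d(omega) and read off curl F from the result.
d(omega) = (2*y) dy ∧ dz + (-2*x - 4*z) dz ∧ dx + (0) dx ∧ dy; curl F = (2*y, -2*x - 4*z, 0)

d omega = sum_{i<j} (∂f_j/∂x_i - ∂f_i/∂x_j) dx_i ∧ dx_j. Under the identification (dy ∧ dz, dz ∧ dx, dx ∧ dy) ↔ (e_x, e_y, e_z), the coefficients are exactly the components of curl F. Compute:
  ∂R/∂y - ∂Q/∂z = (0) - (-2*y) = 2*y
  ∂P/∂z - ∂R/∂x = (-2*x - 4*z) - (0) = -2*x - 4*z
  ∂Q/∂x - ∂P/∂y = (0) - (0) = 0.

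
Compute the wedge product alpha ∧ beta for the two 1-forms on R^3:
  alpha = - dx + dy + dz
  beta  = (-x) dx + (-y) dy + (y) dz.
alpha ∧ beta = (x + y) dx ∧ dy + (x - y) dx ∧ dz + (2*y) dy ∧ dz

Distribute the wedge, using dx_i ∧ dx_j = -dx_j ∧ dx_i and dx_i ∧ dx_i = 0. For each pair (i, j) with i < j, the coefficient of dx_i ∧ dx_j in alpha ∧ beta is (alpha_i * beta_j - alpha_j * beta_i). Collecting: alpha ∧ beta = (x + y) dx ∧ dy + (x - y) dx ∧ dz + (2*y) dy ∧ dz.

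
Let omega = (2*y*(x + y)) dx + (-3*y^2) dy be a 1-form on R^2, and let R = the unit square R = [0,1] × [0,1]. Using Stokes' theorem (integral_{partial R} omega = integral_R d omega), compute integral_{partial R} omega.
integral_(partial R) omega = -3

Stokes: integral_partial_R omega = integral_R d omega with d omega = (∂Q/∂x - ∂P/∂y) dx ∧ dy.
  ∂Q/∂x = 0
  ∂P/∂y = 2*x + 4*y
  integrand = ∂Q/∂x - ∂P/∂y = -2*x - 4*y.
Integrating over R: integral_0^1 integral_0^1 (-2*x - 4*y) dx dy = -3.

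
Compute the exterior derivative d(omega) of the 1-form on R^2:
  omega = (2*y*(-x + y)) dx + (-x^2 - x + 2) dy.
d(omega) = (-4*y - 1) dx ∧ dy

For a 1-form omega = sum_i f_i dx_i, the exterior derivative is
  d(omega) = sum_{i < j} (∂f_j/∂x_i - ∂f_i/∂x_j) dx_i ∧ dx_j.
  coefficient of dx ∧ dy: ∂f_2/∂x - ∂f_1/∂y = ∂(-x^2 - x + 2)/∂x - ∂(2*y*(-x + y))/∂y = -4*y - 1
Assembling: d(omega) = (-4*y - 1) dx ∧ dy.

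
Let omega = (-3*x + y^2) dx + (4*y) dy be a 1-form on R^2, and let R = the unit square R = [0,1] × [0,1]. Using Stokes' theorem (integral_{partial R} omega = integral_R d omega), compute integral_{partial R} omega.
integral_(partial R) omega = -1

Stokes: integral_partial_R omega = integral_R d omega with d omega = (∂Q/∂x - ∂P/∂y) dx ∧ dy.
  ∂Q/∂x = 0
  ∂P/∂y = 2*y
  integrand = ∂Q/∂x - ∂P/∂y = -2*y.
Integrating over R: integral_0^1 integral_0^1 (-2*y) dx dy = -1.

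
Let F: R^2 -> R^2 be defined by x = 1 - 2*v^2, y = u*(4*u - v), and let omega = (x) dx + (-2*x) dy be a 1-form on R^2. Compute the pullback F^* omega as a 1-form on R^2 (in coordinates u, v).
F^* omega = (32*u*v^2 - 16*u - 4*v^3 + 2*v) du + (-4*u*v^2 + 2*u + 8*v^3 - 4*v) dv

Using F^*(f dg) = (f ∘ F) d(g ∘ F), substitute each coordinate x_i by F_i(u, v) in f_i, and replace dx_i by d F_i = (∂F_i/∂u) du + (∂F_i/∂v) dv.
  For the x component: f_1(F) = 1 - 2*v^2; d F_1 = (0) du + (-4*v) dv
  For the y component: f_2(F) = 4*v^2 - 2; d F_2 = (8*u - v) du + (-u) dv
Combining and collecting du, dv coefficients:
  coeff of du: 32*u*v^2 - 16*u - 4*v^3 + 2*v
  coeff of dv: -4*u*v^2 + 2*u + 8*v^3 - 4*v
F^* omega = (32*u*v^2 - 16*u - 4*v^3 + 2*v) du + (-4*u*v^2 + 2*u + 8*v^3 - 4*v) dv.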